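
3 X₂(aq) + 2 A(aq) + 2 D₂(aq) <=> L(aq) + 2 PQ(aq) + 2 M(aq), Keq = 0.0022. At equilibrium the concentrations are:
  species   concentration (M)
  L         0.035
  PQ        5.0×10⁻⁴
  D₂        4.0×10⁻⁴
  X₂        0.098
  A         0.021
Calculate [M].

[M] = 1.3×10⁻⁴ M

At equilibrium, Keq = [L]·[PQ]²·[M]² / ([X₂]³·[A]²·[D₂]²) = 0.0022.
(0.035)·(5.0×10⁻⁴)²·([M])² / ((0.098)³·(0.021)²·(4.0×10⁻⁴)²) = 0.0022
[M]² = 1.67×10⁻⁸ ⇒ [M] = 1.3×10⁻⁴ M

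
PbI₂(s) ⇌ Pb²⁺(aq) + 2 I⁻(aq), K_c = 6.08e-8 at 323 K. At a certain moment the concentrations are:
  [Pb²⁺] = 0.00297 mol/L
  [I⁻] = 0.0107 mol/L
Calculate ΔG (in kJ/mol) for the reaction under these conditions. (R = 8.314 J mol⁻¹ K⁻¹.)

ΔG = 4.62 kJ/mol

(PbI₂ is a pure solid — omitted from Q_c.)
Q_c = [Pb²⁺]·[I⁻]² = (0.00297)·(0.0107)² = 3.40e-7
ΔG = RT ln(Q_c/K_c) = (8.314 J mol⁻¹ K⁻¹)(323 K) × ln(3.40e-7/6.08e-8)
   = (2.685 kJ/mol)(1.721) = 4.62 kJ/mol
ΔG > 0, so the forward reaction is non-spontaneous (proceeds in reverse).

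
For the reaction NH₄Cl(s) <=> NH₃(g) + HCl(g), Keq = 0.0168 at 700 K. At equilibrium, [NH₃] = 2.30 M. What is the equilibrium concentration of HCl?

[HCl] = 0.00730 M

(NH₄Cl is a pure solid — omitted from Keq.)
At equilibrium, Keq = [NH₃]·[HCl] = 0.0168.
(2.30)·([HCl]) = 0.0168
[HCl] = 0.00730 M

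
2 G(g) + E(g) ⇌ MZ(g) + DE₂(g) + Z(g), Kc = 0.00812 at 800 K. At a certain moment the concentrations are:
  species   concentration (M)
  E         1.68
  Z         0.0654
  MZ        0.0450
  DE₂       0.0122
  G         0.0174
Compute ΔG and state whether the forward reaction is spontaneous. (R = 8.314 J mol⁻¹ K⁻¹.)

Qc = [MZ]·[DE₂]·[Z] / ([G]²·[E]) = (0.0450)·(0.0122)·(0.0654) / ((0.0174)²·(1.68)) = 0.0706
ΔG = RT ln(Qc/Kc) = (8.314 J mol⁻¹ K⁻¹)(800 K) × ln(0.0706/0.00812)
   = (6.651 kJ/mol)(2.163) = 14.4 kJ/mol
ΔG > 0, so the forward reaction is non-spontaneous (proceeds in reverse).

ΔG = 14.4 kJ/mol; the forward reaction is non-spontaneous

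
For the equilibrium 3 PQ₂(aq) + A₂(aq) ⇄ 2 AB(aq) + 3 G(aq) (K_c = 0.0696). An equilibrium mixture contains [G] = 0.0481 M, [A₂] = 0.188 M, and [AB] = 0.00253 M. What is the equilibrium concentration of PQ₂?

[PQ₂] = 0.00379 M

At equilibrium, K_c = [AB]²·[G]³ / ([PQ₂]³·[A₂]) = 0.0696.
(0.00253)²·(0.0481)³ / (([PQ₂])³·(0.188)) = 0.0696
[PQ₂]³ = 5.44×10⁻⁸ ⇒ [PQ₂] = 0.00379 M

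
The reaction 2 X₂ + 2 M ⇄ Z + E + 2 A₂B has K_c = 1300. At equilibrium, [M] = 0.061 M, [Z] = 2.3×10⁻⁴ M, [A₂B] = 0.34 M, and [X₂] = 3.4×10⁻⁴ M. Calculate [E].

At equilibrium, K_c = [Z]·[E]·[A₂B]² / ([X₂]²·[M]²) = 1300.
(2.3×10⁻⁴)·([E])·(0.34)² / ((3.4×10⁻⁴)²·(0.061)²) = 1300
[E] = 0.0210 = 0.021 M

[E] = 0.021 M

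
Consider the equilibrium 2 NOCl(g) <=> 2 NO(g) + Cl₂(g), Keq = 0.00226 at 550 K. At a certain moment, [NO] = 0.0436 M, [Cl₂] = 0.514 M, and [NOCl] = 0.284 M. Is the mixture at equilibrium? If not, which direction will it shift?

no; Q > K, reaction proceeds in reverse

Q = [NO]²·[Cl₂] / [NOCl]² = (0.0436)²·(0.514) / (0.284)² = 0.0121
Q = 0.0121 > Keq = 0.00226: net reverse reaction.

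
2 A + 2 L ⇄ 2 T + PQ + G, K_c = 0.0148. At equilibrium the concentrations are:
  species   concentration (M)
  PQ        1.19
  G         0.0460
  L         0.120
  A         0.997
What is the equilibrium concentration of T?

At equilibrium, K_c = [T]²·[PQ]·[G] / ([A]²·[L]²) = 0.0148.
([T])²·(1.19)·(0.0460) / ((0.997)²·(0.120)²) = 0.0148
[T]² = 0.00387 ⇒ [T] = 0.0622 M

[T] = 0.0622 M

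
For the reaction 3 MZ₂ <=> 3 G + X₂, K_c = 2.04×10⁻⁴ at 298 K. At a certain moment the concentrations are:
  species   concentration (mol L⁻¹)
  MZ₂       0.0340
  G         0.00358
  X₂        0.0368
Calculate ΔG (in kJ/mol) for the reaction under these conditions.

ΔG = -3.86 kJ/mol

Q_c = [G]³·[X₂] / [MZ₂]³ = (0.00358)³·(0.0368) / (0.0340)³ = 4.30×10⁻⁵
ΔG = RT ln(Q_c/K_c) = (8.314 J mol⁻¹ K⁻¹)(298 K) × ln(4.30×10⁻⁵/2.04×10⁻⁴)
   = (2.478 kJ/mol)(-1.557) = -3.86 kJ/mol
ΔG < 0, so the forward reaction is spontaneous (proceeds forward).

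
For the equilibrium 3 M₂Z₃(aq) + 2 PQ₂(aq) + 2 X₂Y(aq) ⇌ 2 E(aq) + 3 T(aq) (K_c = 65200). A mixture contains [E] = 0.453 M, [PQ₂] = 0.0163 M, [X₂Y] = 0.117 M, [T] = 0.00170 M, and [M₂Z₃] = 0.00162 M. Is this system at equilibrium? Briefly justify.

Q_c = [E]²·[T]³ / ([M₂Z₃]³·[PQ₂]²·[X₂Y]²) = (0.453)²·(0.00170)³ / ((0.00162)³·(0.0163)²·(0.117)²) = 65200
Q_c = 65200 = K_c; the system is at equilibrium.

yes, at equilibrium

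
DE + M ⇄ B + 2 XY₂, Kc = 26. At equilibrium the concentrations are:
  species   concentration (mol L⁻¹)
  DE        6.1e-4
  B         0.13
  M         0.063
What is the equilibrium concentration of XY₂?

At equilibrium, Kc = [B]·[XY₂]² / ([DE]·[M]) = 26.
(0.13)·([XY₂])² / ((6.1e-4)·(0.063)) = 26
[XY₂]² = 0.00769 ⇒ [XY₂] = 0.088 mol L⁻¹

[XY₂] = 0.088 mol L⁻¹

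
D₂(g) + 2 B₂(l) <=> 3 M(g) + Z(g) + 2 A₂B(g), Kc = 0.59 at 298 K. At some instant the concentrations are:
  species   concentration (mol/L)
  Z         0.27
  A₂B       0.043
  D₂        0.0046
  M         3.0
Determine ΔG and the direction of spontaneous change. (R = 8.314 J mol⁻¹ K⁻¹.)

ΔG = 3.97 kJ/mol; the forward reaction is non-spontaneous

(B₂ is a pure liquid — omitted from Qc.)
Qc = [M]³·[Z]·[A₂B]² / [D₂] = (3.0)³·(0.27)·(0.043)² / (0.0046) = 2.93
ΔG = RT ln(Qc/Kc) = (8.314 J mol⁻¹ K⁻¹)(298 K) × ln(2.93/0.59)
   = (2.478 kJ/mol)(1.603) = 3.97 kJ/mol
ΔG > 0, so the forward reaction is non-spontaneous (proceeds in reverse).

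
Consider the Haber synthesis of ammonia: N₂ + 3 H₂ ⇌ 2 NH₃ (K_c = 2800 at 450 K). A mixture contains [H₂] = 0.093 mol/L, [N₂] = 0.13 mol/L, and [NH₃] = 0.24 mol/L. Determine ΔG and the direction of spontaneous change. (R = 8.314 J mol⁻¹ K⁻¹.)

ΔG = -6.08 kJ/mol; the forward reaction is spontaneous

Q_c = [NH₃]² / ([N₂]·[H₂]³) = (0.24)² / ((0.13)·(0.093)³) = 551
ΔG = RT ln(Q_c/K_c) = (8.314 J mol⁻¹ K⁻¹)(450 K) × ln(551/2800)
   = (3.741 kJ/mol)(-1.626) = -6.08 kJ/mol
ΔG < 0, so the forward reaction is spontaneous (proceeds forward).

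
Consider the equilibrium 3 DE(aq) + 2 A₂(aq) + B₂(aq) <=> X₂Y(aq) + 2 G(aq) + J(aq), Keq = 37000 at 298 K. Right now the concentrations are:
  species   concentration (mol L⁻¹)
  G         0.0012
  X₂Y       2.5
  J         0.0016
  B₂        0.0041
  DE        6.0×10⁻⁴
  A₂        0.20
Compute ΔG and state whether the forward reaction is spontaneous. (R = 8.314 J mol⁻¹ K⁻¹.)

ΔG = 3.67 kJ/mol; the forward reaction is non-spontaneous

Q = [X₂Y]·[G]²·[J] / ([DE]³·[A₂]²·[B₂]) = (2.5)·(0.0012)²·(0.0016) / ((6.0×10⁻⁴)³·(0.20)²·(0.0041)) = 1.63×10⁵
ΔG = RT ln(Q/Keq) = (8.314 J mol⁻¹ K⁻¹)(298 K) × ln(1.63×10⁵/37000)
   = (2.478 kJ/mol)(1.483) = 3.67 kJ/mol
ΔG > 0, so the forward reaction is non-spontaneous (proceeds in reverse).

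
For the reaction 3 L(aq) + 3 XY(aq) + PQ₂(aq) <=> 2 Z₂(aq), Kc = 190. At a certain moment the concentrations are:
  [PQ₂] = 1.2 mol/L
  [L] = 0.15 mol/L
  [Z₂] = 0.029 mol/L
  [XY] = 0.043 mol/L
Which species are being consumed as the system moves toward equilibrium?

Z₂ (products)

Qc = [Z₂]² / ([L]³·[XY]³·[PQ₂]) = (0.029)² / ((0.15)³·(0.043)³·(1.2)) = 2600
Qc = 2600 > Kc = 190: net reverse reaction.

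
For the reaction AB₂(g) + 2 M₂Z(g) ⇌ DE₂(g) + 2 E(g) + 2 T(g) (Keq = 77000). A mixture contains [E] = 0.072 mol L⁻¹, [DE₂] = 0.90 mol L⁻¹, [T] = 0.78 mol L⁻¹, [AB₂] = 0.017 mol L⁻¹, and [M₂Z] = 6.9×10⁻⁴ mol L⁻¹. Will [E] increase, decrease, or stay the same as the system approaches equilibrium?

Q = [DE₂]·[E]²·[T]² / ([AB₂]·[M₂Z]²) = (0.90)·(0.072)²·(0.78)² / ((0.017)·(6.9×10⁻⁴)²) = 3.5×10⁵
Q = 3.5×10⁵ > Keq = 77000: net reverse reaction.
E is a product, so it decreases.

decrease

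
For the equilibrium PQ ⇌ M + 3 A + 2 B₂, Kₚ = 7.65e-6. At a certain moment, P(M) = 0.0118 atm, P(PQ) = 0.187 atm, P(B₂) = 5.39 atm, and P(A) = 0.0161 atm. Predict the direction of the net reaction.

no net change (already at equilibrium)

Qₚ = P(M)·P(A)³·P(B₂)² / P(PQ) = (0.0118)·(0.0161)³·(5.39)² / (0.187) = 7.65e-6
Qₚ = 7.65e-6 = Kₚ, so the system is already at equilibrium.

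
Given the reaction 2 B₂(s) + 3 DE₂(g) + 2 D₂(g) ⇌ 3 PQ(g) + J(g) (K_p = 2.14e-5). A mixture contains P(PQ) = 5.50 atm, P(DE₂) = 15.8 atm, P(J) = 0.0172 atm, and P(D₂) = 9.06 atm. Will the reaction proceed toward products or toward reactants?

(B₂ is a pure solid — omitted from Q_p.)
Q_p = P(PQ)³·P(J) / (P(DE₂)³·P(D₂)²) = (5.50)³·(0.0172) / ((15.8)³·(9.06)²) = 8.84e-6
Q_p = 8.84e-6 < K_p = 2.14e-5, so the forward reaction proceeds.

forward (toward products)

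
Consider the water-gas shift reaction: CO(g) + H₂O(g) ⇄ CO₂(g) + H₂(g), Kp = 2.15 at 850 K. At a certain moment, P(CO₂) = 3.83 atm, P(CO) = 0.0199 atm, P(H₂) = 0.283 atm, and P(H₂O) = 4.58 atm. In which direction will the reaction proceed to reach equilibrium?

Qp = P(CO₂)·P(H₂) / (P(CO)·P(H₂O)) = (3.83)·(0.283) / ((0.0199)·(4.58)) = 11.9
Qp = 11.9 > Kp = 2.15, so the reverse reaction proceeds.

toward reactants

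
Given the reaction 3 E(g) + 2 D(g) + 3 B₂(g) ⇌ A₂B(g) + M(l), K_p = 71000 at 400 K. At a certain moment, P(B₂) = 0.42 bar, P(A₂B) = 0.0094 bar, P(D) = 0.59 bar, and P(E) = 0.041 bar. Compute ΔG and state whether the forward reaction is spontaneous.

(M is a pure liquid — omitted from Q_p.)
Q_p = P(A₂B) / (P(E)³·P(D)²·P(B₂)³) = (0.0094) / ((0.041)³·(0.59)²·(0.42)³) = 5290
ΔG = RT ln(Q_p/K_p) = (8.314 J mol⁻¹ K⁻¹)(400 K) × ln(5290/71000)
   = (3.326 kJ/mol)(-2.597) = -8.64 kJ/mol
ΔG < 0, so the forward reaction is spontaneous (proceeds forward).

ΔG = -8.64 kJ/mol; the forward reaction is spontaneous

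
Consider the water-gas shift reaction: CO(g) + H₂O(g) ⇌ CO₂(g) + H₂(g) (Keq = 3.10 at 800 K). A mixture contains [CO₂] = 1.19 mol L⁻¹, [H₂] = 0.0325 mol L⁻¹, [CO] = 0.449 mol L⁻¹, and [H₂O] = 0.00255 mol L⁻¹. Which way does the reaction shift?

Q = [CO₂]·[H₂] / ([CO]·[H₂O]) = (1.19)·(0.0325) / ((0.449)·(0.00255)) = 33.8
Q = 33.8 > Keq = 3.10, so the reverse reaction proceeds.

toward reactants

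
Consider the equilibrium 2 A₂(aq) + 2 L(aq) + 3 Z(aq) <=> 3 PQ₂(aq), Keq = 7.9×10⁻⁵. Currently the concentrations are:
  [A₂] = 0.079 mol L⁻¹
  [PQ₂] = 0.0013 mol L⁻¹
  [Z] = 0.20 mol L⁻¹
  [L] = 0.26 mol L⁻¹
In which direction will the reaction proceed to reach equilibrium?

Q = [PQ₂]³ / ([A₂]²·[L]²·[Z]³) = (0.0013)³ / ((0.079)²·(0.26)²·(0.20)³) = 6.5×10⁻⁴
Q = 6.5×10⁻⁴ > Keq = 7.9×10⁻⁵, so the reverse reaction proceeds.

reverse (toward reactants)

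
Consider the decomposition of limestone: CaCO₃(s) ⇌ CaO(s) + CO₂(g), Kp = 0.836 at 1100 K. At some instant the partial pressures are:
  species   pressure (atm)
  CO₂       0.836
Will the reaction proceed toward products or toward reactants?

(CaCO₃, CaO are pure solids — omitted from Qp.)
Qp = P(CO₂) = 0.836
Qp = 0.836 = Kp, so the system is already at equilibrium.

at equilibrium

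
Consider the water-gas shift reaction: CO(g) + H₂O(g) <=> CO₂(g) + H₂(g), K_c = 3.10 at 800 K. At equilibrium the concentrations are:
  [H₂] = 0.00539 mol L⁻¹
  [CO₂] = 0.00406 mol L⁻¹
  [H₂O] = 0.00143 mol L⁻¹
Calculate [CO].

At equilibrium, K_c = [CO₂]·[H₂] / ([CO]·[H₂O]) = 3.10.
(0.00406)·(0.00539) / (([CO])·(0.00143)) = 3.10
[CO] = 0.00494 mol L⁻¹

[CO] = 0.00494 mol L⁻¹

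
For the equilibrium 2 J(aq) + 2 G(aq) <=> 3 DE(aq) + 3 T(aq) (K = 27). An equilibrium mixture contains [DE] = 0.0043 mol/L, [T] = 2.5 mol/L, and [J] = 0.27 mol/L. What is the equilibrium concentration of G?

At equilibrium, K = [DE]³·[T]³ / ([J]²·[G]²) = 27.
(0.0043)³·(2.5)³ / ((0.27)²·([G])²) = 27
[G]² = 6.31e-7 ⇒ [G] = 7.9e-4 mol/L

[G] = 7.9e-4 mol/L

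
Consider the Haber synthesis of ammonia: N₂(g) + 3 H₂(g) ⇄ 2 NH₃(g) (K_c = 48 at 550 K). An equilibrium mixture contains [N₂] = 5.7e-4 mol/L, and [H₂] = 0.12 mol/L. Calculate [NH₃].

[NH₃] = 0.0069 mol/L

At equilibrium, K_c = [NH₃]² / ([N₂]·[H₂]³) = 48.
([NH₃])² / ((5.7e-4)·(0.12)³) = 48
[NH₃]² = 4.73e-5 ⇒ [NH₃] = 0.0069 mol/L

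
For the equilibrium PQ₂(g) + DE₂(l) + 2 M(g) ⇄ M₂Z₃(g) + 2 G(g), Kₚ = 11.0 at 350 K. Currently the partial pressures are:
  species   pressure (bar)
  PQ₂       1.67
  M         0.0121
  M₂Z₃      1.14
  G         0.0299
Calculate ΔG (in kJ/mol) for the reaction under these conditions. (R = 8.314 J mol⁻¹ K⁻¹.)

(DE₂ is a pure liquid — omitted from Qₚ.)
Qₚ = P(M₂Z₃)·P(G)² / (P(PQ₂)·P(M)²) = (1.14)·(0.0299)² / ((1.67)·(0.0121)²) = 4.17
ΔG = RT ln(Qₚ/Kₚ) = (8.314 J mol⁻¹ K⁻¹)(350 K) × ln(4.17/11.0)
   = (2.910 kJ/mol)(-0.9700) = -2.82 kJ/mol
ΔG < 0, so the forward reaction is spontaneous (proceeds forward).

ΔG = -2.82 kJ/mol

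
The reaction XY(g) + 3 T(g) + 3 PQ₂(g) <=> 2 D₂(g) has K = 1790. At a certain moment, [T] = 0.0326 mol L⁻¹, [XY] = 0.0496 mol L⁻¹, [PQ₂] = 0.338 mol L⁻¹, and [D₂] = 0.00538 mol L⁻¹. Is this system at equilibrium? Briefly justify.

Q = [D₂]² / ([XY]·[T]³·[PQ₂]³) = (0.00538)² / ((0.0496)·(0.0326)³·(0.338)³) = 436
Q = 436 < K = 1790: net forward reaction.

no; Q < K, reaction proceeds forward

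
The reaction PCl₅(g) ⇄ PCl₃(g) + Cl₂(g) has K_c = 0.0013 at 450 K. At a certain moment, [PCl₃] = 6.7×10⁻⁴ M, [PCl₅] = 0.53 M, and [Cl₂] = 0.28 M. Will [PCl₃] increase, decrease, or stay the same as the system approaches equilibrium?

Q_c = [PCl₃]·[Cl₂] / [PCl₅] = (6.7×10⁻⁴)·(0.28) / (0.53) = 3.5×10⁻⁴
Q_c = 3.5×10⁻⁴ < K_c = 0.0013: net forward reaction.
PCl₃ is a product, so it increases.

increase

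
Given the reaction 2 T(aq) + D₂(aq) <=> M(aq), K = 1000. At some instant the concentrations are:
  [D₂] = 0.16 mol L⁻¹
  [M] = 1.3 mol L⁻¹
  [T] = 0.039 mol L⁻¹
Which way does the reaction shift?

Q = [M] / ([T]²·[D₂]) = (1.3) / ((0.039)²·(0.16)) = 5300
Q = 5300 > K = 1000, so the reverse reaction proceeds.

toward reactants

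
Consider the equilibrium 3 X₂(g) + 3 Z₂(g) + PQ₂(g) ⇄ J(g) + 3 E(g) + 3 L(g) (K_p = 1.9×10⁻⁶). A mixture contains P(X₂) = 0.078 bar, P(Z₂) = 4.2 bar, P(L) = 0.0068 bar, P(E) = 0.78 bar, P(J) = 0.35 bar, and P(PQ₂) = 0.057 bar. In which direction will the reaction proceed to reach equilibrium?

toward reactants

Q_p = P(J)·P(E)³·P(L)³ / (P(X₂)³·P(Z₂)³·P(PQ₂)) = (0.35)·(0.78)³·(0.0068)³ / ((0.078)³·(4.2)³·(0.057)) = 2.6×10⁻⁵
Q_p = 2.6×10⁻⁵ > K_p = 1.9×10⁻⁶, so the reverse reaction proceeds.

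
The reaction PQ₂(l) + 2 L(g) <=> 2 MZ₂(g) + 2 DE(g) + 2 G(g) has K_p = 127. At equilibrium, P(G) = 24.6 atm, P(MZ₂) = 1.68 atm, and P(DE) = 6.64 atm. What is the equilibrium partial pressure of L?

P(L) = 24.4 atm

(PQ₂ is a pure liquid — omitted from K_p.)
At equilibrium, K_p = P(MZ₂)²·P(DE)²·P(G)² / P(L)² = 127.
(1.68)²·(6.64)²·(24.6)² / (P(L))² = 127
P(L)² = 593 ⇒ P(L) = 24.4 atm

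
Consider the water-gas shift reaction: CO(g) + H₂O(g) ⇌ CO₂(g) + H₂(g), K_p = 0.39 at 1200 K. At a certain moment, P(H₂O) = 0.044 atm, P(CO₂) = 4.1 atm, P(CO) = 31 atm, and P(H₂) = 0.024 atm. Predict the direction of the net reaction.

in the forward direction

Q_p = P(CO₂)·P(H₂) / (P(CO)·P(H₂O)) = (4.1)·(0.024) / ((31)·(0.044)) = 0.072
Q_p = 0.072 < K_p = 0.39, so the forward reaction proceeds.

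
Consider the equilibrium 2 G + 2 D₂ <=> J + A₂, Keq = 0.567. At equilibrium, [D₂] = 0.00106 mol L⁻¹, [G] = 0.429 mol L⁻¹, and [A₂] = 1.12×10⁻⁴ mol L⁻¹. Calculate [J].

At equilibrium, Keq = [J]·[A₂] / ([G]²·[D₂]²) = 0.567.
([J])·(1.12×10⁻⁴) / ((0.429)²·(0.00106)²) = 0.567
[J] = 0.00105 mol L⁻¹

[J] = 0.00105 mol L⁻¹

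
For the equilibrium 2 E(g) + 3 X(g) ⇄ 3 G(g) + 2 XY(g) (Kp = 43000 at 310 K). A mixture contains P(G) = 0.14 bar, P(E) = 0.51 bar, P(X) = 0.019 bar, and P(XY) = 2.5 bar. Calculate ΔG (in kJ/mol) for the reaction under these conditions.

ΔG = -3.86 kJ/mol

Qp = P(G)³·P(XY)² / (P(E)²·P(X)³) = (0.14)³·(2.5)² / ((0.51)²·(0.019)³) = 9610
ΔG = RT ln(Qp/Kp) = (8.314 J mol⁻¹ K⁻¹)(310 K) × ln(9610/43000)
   = (2.577 kJ/mol)(-1.498) = -3.86 kJ/mol
ΔG < 0, so the forward reaction is spontaneous (proceeds forward).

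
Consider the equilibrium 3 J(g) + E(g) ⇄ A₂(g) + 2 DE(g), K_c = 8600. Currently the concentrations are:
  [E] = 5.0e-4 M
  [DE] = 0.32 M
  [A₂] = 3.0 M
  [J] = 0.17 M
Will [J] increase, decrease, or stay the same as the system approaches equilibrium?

increase

Q_c = [A₂]·[DE]² / ([J]³·[E]) = (3.0)·(0.32)² / ((0.17)³·(5.0e-4)) = 1.3e5
Q_c = 1.3e5 > K_c = 8600: net reverse reaction.
J is a reactant, so it increases.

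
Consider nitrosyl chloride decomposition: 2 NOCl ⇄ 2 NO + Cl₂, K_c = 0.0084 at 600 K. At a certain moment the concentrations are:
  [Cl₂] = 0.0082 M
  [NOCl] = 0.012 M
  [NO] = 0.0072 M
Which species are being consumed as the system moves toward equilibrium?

NOCl (reactants)

Q_c = [NO]²·[Cl₂] / [NOCl]² = (0.0072)²·(0.0082) / (0.012)² = 0.0030
Q_c = 0.0030 < K_c = 0.0084: net forward reaction.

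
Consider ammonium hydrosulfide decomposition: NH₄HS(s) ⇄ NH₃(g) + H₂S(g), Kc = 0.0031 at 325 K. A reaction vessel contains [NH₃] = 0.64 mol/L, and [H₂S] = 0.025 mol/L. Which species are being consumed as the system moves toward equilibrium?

(NH₄HS is a pure solid — omitted from Qc.)
Qc = [NH₃]·[H₂S] = (0.64)·(0.025) = 0.016
Qc = 0.016 > Kc = 0.0031: net reverse reaction.

NH₃, H₂S (products)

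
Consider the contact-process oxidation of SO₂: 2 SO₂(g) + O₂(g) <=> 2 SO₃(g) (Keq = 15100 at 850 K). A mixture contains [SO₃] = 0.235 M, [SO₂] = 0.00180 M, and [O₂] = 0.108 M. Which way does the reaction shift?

to the left

Q = [SO₃]² / ([SO₂]²·[O₂]) = (0.235)² / ((0.00180)²·(0.108)) = 1.58×10⁵
Q = 1.58×10⁵ > Keq = 15100, so the reverse reaction proceeds.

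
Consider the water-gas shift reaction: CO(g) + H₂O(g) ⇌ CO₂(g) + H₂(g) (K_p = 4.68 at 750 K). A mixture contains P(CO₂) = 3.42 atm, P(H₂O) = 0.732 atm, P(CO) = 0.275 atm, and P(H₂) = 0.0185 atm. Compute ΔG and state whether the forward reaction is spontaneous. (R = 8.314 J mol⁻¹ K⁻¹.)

ΔG = -16.8 kJ/mol; the forward reaction is spontaneous

Q_p = P(CO₂)·P(H₂) / (P(CO)·P(H₂O)) = (3.42)·(0.0185) / ((0.275)·(0.732)) = 0.314
ΔG = RT ln(Q_p/K_p) = (8.314 J mol⁻¹ K⁻¹)(750 K) × ln(0.314/4.68)
   = (6.236 kJ/mol)(-2.702) = -16.8 kJ/mol
ΔG < 0, so the forward reaction is spontaneous (proceeds forward).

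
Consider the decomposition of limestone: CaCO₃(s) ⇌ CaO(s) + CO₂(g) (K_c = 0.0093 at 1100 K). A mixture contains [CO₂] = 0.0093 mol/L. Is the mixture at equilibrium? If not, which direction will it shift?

(CaCO₃, CaO are pure solids — omitted from Q_c.)
Q_c = [CO₂] = 0.0093
Q_c = 0.0093 = K_c; the system is at equilibrium.

yes, at equilibrium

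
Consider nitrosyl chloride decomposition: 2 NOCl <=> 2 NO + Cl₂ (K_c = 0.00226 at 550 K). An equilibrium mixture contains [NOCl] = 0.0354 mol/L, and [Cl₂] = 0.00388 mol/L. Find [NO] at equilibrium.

At equilibrium, K_c = [NO]²·[Cl₂] / [NOCl]² = 0.00226.
([NO])²·(0.00388) / (0.0354)² = 0.00226
[NO]² = 7.30×10⁻⁴ ⇒ [NO] = 0.0270 mol/L

[NO] = 0.0270 mol/L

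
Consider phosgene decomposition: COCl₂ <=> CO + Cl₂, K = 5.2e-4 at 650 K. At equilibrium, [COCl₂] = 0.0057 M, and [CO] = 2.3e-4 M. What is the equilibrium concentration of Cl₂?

[Cl₂] = 0.013 M

At equilibrium, K = [CO]·[Cl₂] / [COCl₂] = 5.2e-4.
(2.3e-4)·([Cl₂]) / (0.0057) = 5.2e-4
[Cl₂] = 0.0129 = 0.013 M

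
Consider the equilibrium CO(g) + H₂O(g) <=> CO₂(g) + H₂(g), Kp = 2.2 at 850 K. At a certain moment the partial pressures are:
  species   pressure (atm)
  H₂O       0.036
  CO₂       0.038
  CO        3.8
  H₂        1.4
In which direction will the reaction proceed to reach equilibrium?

to the right

Qp = P(CO₂)·P(H₂) / (P(CO)·P(H₂O)) = (0.038)·(1.4) / ((3.8)·(0.036)) = 0.39
Qp = 0.39 < Kp = 2.2, so the forward reaction proceeds.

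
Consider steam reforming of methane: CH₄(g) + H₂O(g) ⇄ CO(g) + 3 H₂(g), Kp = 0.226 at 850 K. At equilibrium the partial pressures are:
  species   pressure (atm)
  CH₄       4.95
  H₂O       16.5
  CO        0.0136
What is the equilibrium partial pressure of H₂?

At equilibrium, Kp = P(CO)·P(H₂)³ / (P(CH₄)·P(H₂O)) = 0.226.
(0.0136)·(P(H₂))³ / ((4.95)·(16.5)) = 0.226
P(H₂)³ = 1360 ⇒ P(H₂) = 11.1 atm

P(H₂) = 11.1 atm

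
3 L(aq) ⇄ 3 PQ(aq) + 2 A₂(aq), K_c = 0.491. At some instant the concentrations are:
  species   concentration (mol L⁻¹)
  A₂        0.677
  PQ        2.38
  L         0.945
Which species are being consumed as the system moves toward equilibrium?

PQ, A₂ (products)

Q_c = [PQ]³·[A₂]² / [L]³ = (2.38)³·(0.677)² / (0.945)³ = 7.32
Q_c = 7.32 > K_c = 0.491: net reverse reaction.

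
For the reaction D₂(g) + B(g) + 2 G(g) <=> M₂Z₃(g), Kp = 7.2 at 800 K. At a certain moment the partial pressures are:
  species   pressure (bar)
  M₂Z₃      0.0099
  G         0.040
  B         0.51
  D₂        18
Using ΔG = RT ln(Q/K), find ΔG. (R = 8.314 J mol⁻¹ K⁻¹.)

Qp = P(M₂Z₃) / (P(D₂)·P(B)·P(G)²) = (0.0099) / ((18)·(0.51)·(0.040)²) = 0.674
ΔG = RT ln(Qp/Kp) = (8.314 J mol⁻¹ K⁻¹)(800 K) × ln(0.674/7.2)
   = (6.651 kJ/mol)(-2.369) = -15.8 kJ/mol
ΔG < 0, so the forward reaction is spontaneous (proceeds forward).

ΔG = -15.8 kJ/mol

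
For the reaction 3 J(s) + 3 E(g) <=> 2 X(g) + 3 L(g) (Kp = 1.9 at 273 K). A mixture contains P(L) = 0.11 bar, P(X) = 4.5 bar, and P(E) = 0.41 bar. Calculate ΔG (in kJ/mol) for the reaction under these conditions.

ΔG = -3.59 kJ/mol

(J is a pure solid — omitted from Qp.)
Qp = P(X)²·P(L)³ / P(E)³ = (4.5)²·(0.11)³ / (0.41)³ = 0.391
ΔG = RT ln(Qp/Kp) = (8.314 J mol⁻¹ K⁻¹)(273 K) × ln(0.391/1.9)
   = (2.270 kJ/mol)(-1.581) = -3.59 kJ/mol
ΔG < 0, so the forward reaction is spontaneous (proceeds forward).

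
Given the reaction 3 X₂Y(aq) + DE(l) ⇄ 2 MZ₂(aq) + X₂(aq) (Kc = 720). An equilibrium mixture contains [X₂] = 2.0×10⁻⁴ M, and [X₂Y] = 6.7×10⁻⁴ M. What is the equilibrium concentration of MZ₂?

(DE is a pure liquid — omitted from Kc.)
At equilibrium, Kc = [MZ₂]²·[X₂] / [X₂Y]³ = 720.
([MZ₂])²·(2.0×10⁻⁴) / (6.7×10⁻⁴)³ = 720
[MZ₂]² = 0.00108 ⇒ [MZ₂] = 0.033 M

[MZ₂] = 0.033 M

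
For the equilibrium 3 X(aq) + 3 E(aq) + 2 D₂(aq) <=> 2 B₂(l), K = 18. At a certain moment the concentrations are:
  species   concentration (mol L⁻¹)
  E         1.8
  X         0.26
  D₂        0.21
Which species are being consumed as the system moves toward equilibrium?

B₂ (products)

(B₂ is a pure liquid — omitted from Q.)
Q = 1 / ([X]³·[E]³·[D₂]²) = 1 / ((0.26)³·(1.8)³·(0.21)²) = 220
Q = 220 > K = 18: net reverse reaction.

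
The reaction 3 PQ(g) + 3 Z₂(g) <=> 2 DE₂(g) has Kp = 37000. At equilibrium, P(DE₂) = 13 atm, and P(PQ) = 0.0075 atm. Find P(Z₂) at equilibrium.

P(Z₂) = 22 atm

At equilibrium, Kp = P(DE₂)² / (P(PQ)³·P(Z₂)³) = 37000.
(13)² / ((0.0075)³·(P(Z₂))³) = 37000
P(Z₂)³ = 10800 ⇒ P(Z₂) = 22 atm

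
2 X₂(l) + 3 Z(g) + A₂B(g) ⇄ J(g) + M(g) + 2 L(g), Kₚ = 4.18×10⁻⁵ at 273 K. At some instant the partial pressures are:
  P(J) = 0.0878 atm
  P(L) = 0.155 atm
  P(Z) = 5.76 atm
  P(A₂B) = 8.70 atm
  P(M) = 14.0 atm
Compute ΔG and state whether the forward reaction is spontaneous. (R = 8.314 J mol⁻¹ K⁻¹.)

(X₂ is a pure liquid — omitted from Qₚ.)
Qₚ = P(J)·P(M)·P(L)² / (P(Z)³·P(A₂B)) = (0.0878)·(14.0)·(0.155)² / ((5.76)³·(8.70)) = 1.78×10⁻⁵
ΔG = RT ln(Qₚ/Kₚ) = (8.314 J mol⁻¹ K⁻¹)(273 K) × ln(1.78×10⁻⁵/4.18×10⁻⁵)
   = (2.270 kJ/mol)(-0.8537) = -1.94 kJ/mol
ΔG < 0, so the forward reaction is spontaneous (proceeds forward).

ΔG = -1.94 kJ/mol; the forward reaction is spontaneous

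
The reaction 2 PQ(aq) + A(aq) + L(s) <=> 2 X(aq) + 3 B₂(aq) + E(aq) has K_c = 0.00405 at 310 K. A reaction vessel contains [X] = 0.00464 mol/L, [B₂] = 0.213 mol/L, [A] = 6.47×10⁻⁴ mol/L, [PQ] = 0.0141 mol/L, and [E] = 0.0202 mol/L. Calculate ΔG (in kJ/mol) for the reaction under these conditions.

(L is a pure solid — omitted from Q_c.)
Q_c = [X]²·[B₂]³·[E] / ([PQ]²·[A]) = (0.00464)²·(0.213)³·(0.0202) / ((0.0141)²·(6.47×10⁻⁴)) = 0.0327
ΔG = RT ln(Q_c/K_c) = (8.314 J mol⁻¹ K⁻¹)(310 K) × ln(0.0327/0.00405)
   = (2.577 kJ/mol)(2.089) = 5.38 kJ/mol
ΔG > 0, so the forward reaction is non-spontaneous (proceeds in reverse).

ΔG = 5.38 kJ/mol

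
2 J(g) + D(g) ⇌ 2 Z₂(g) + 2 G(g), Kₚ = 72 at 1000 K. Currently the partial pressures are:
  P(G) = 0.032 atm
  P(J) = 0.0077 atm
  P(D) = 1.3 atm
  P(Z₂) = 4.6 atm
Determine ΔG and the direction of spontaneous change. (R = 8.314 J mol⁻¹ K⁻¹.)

Qₚ = P(Z₂)²·P(G)² / (P(J)²·P(D)) = (4.6)²·(0.032)² / ((0.0077)²·(1.3)) = 281
ΔG = RT ln(Qₚ/Kₚ) = (8.314 J mol⁻¹ K⁻¹)(1000 K) × ln(281/72)
   = (8.314 kJ/mol)(1.362) = 11.3 kJ/mol
ΔG > 0, so the forward reaction is non-spontaneous (proceeds in reverse).

ΔG = 11.3 kJ/mol; the forward reaction is non-spontaneous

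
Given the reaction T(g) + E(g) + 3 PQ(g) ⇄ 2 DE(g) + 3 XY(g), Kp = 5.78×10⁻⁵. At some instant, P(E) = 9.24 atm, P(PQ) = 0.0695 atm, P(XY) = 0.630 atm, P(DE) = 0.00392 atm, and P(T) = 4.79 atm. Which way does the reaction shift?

Qp = P(DE)²·P(XY)³ / (P(T)·P(E)·P(PQ)³) = (0.00392)²·(0.630)³ / ((4.79)·(9.24)·(0.0695)³) = 2.59×10⁻⁴
Qp = 2.59×10⁻⁴ > Kp = 5.78×10⁻⁵, so the reverse reaction proceeds.

toward reactants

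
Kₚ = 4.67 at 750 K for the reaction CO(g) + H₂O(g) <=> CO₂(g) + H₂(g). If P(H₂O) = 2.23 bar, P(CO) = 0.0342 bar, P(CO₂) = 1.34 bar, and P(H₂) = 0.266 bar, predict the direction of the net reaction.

Qₚ = P(CO₂)·P(H₂) / (P(CO)·P(H₂O)) = (1.34)·(0.266) / ((0.0342)·(2.23)) = 4.67
Qₚ = 4.67 = Kₚ, so the system is already at equilibrium.

neither direction; the system is at equilibrium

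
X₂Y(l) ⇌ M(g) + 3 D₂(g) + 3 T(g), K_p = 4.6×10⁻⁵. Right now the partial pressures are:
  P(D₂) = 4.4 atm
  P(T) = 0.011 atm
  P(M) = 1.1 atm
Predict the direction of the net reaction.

(X₂Y is a pure liquid — omitted from Q_p.)
Q_p = P(M)·P(D₂)³·P(T)³ = (1.1)·(4.4)³·(0.011)³ = 1.2×10⁻⁴
Q_p = 1.2×10⁻⁴ > K_p = 4.6×10⁻⁵, so the reverse reaction proceeds.

to the left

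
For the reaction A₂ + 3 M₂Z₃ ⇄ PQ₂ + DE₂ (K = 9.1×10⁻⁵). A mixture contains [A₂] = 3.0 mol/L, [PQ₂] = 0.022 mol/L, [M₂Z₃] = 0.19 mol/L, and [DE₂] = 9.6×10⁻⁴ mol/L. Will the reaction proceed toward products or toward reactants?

to the left

Q = [PQ₂]·[DE₂] / ([A₂]·[M₂Z₃]³) = (0.022)·(9.6×10⁻⁴) / ((3.0)·(0.19)³) = 0.0010
Q = 0.0010 > K = 9.1×10⁻⁵, so the reverse reaction proceeds.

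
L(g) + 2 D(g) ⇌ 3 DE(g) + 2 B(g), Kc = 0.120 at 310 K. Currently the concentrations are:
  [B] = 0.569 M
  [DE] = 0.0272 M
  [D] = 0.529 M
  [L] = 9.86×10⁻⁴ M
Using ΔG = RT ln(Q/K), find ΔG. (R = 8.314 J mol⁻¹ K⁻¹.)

Qc = [DE]³·[B]² / ([L]·[D]²) = (0.0272)³·(0.569)² / ((9.86×10⁻⁴)·(0.529)²) = 0.0236
ΔG = RT ln(Qc/Kc) = (8.314 J mol⁻¹ K⁻¹)(310 K) × ln(0.0236/0.120)
   = (2.577 kJ/mol)(-1.626) = -4.19 kJ/mol
ΔG < 0, so the forward reaction is spontaneous (proceeds forward).

ΔG = -4.19 kJ/mol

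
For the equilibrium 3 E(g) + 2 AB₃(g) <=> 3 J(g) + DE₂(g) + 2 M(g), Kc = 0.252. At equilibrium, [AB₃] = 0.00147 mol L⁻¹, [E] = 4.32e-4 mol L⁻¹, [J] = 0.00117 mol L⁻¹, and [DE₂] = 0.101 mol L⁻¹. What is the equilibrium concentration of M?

[M] = 5.21e-4 mol L⁻¹

At equilibrium, Kc = [J]³·[DE₂]·[M]² / ([E]³·[AB₃]²) = 0.252.
(0.00117)³·(0.101)·([M])² / ((4.32e-4)³·(0.00147)²) = 0.252
[M]² = 2.71e-7 ⇒ [M] = 5.21e-4 mol L⁻¹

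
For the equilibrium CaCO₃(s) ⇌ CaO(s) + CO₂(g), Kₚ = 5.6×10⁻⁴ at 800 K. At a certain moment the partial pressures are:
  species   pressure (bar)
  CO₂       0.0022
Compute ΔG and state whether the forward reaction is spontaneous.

(CaCO₃, CaO are pure solids — omitted from Qₚ.)
Qₚ = P(CO₂) = 0.00220
ΔG = RT ln(Qₚ/Kₚ) = (8.314 J mol⁻¹ K⁻¹)(800 K) × ln(0.00220/5.6×10⁻⁴)
   = (6.651 kJ/mol)(1.368) = 9.10 kJ/mol
ΔG > 0, so the forward reaction is non-spontaneous (proceeds in reverse).

ΔG = 9.10 kJ/mol; the forward reaction is non-spontaneous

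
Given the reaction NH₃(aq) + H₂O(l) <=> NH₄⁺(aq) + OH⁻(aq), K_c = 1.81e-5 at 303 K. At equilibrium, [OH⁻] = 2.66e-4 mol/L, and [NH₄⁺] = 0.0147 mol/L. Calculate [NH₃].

(H₂O is a pure liquid — omitted from K_c.)
At equilibrium, K_c = [NH₄⁺]·[OH⁻] / [NH₃] = 1.81e-5.
(0.0147)·(2.66e-4) / ([NH₃]) = 1.81e-5
[NH₃] = 0.216 mol/L

[NH₃] = 0.216 mol/L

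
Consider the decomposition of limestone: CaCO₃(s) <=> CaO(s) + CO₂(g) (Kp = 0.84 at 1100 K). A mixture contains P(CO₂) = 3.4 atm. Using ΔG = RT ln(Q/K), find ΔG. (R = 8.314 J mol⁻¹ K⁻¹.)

(CaCO₃, CaO are pure solids — omitted from Qp.)
Qp = P(CO₂) = 3.40
ΔG = RT ln(Qp/Kp) = (8.314 J mol⁻¹ K⁻¹)(1100 K) × ln(3.40/0.84)
   = (9.145 kJ/mol)(1.398) = 12.8 kJ/mol
ΔG > 0, so the forward reaction is non-spontaneous (proceeds in reverse).

ΔG = 12.8 kJ/mol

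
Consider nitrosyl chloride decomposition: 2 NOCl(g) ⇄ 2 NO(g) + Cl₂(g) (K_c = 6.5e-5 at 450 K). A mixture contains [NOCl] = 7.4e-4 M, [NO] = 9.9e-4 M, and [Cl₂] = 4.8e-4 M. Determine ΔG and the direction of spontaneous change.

ΔG = 9.66 kJ/mol; the forward reaction is non-spontaneous

Q_c = [NO]²·[Cl₂] / [NOCl]² = (9.9e-4)²·(4.8e-4) / (7.4e-4)² = 8.59e-4
ΔG = RT ln(Q_c/K_c) = (8.314 J mol⁻¹ K⁻¹)(450 K) × ln(8.59e-4/6.5e-5)
   = (3.741 kJ/mol)(2.581) = 9.66 kJ/mol
ΔG > 0, so the forward reaction is non-spontaneous (proceeds in reverse).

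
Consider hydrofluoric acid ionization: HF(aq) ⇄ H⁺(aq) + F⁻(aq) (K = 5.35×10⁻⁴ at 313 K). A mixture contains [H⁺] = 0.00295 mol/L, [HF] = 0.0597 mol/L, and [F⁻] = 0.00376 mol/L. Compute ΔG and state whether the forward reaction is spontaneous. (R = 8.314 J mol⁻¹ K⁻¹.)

ΔG = -2.75 kJ/mol; the forward reaction is spontaneous

Q = [H⁺]·[F⁻] / [HF] = (0.00295)·(0.00376) / (0.0597) = 1.86×10⁻⁴
ΔG = RT ln(Q/K) = (8.314 J mol⁻¹ K⁻¹)(313 K) × ln(1.86×10⁻⁴/5.35×10⁻⁴)
   = (2.602 kJ/mol)(-1.057) = -2.75 kJ/mol
ΔG < 0, so the forward reaction is spontaneous (proceeds forward).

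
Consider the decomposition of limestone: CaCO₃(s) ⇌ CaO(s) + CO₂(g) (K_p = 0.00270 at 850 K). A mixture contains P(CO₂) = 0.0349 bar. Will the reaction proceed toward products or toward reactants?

toward reactants

(CaCO₃, CaO are pure solids — omitted from Q_p.)
Q_p = P(CO₂) = 0.0349
Q_p = 0.0349 > K_p = 0.00270, so the reverse reaction proceeds.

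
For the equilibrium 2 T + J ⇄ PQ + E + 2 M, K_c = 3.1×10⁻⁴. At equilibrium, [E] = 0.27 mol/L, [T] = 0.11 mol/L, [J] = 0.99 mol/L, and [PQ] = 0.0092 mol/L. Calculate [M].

[M] = 0.039 mol/L

At equilibrium, K_c = [PQ]·[E]·[M]² / ([T]²·[J]) = 3.1×10⁻⁴.
(0.0092)·(0.27)·([M])² / ((0.11)²·(0.99)) = 3.1×10⁻⁴
[M]² = 0.00149 ⇒ [M] = 0.039 mol/L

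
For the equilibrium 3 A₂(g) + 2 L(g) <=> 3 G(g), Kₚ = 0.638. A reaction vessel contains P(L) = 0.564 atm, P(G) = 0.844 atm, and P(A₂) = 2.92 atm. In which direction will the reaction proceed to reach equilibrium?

in the forward direction

Qₚ = P(G)³ / (P(A₂)³·P(L)²) = (0.844)³ / ((2.92)³·(0.564)²) = 0.0759
Qₚ = 0.0759 < Kₚ = 0.638, so the forward reaction proceeds.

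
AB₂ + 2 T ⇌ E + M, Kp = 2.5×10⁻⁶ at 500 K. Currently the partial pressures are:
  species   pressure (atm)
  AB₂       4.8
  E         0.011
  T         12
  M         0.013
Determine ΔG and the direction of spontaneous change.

ΔG = -10.4 kJ/mol; the forward reaction is spontaneous

Qp = P(E)·P(M) / (P(AB₂)·P(T)²) = (0.011)·(0.013) / ((4.8)·(12)²) = 2.07×10⁻⁷
ΔG = RT ln(Qp/Kp) = (8.314 J mol⁻¹ K⁻¹)(500 K) × ln(2.07×10⁻⁷/2.5×10⁻⁶)
   = (4.157 kJ/mol)(-2.491) = -10.4 kJ/mol
ΔG < 0, so the forward reaction is spontaneous (proceeds forward).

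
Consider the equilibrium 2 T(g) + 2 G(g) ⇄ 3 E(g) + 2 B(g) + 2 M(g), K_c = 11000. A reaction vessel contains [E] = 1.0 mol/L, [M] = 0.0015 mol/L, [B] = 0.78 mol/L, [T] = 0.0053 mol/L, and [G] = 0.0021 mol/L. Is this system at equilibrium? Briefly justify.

yes, at equilibrium

Q_c = [E]³·[B]²·[M]² / ([T]²·[G]²) = (1.0)³·(0.78)²·(0.0015)² / ((0.0053)²·(0.0021)²) = 11000
Q_c = 11000 = K_c; the system is at equilibrium.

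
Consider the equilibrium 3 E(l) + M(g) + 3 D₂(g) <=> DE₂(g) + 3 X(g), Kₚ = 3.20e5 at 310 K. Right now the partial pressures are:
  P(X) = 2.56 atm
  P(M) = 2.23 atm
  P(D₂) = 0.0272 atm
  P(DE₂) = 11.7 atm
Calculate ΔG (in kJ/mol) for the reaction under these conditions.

ΔG = 6.74 kJ/mol

(E is a pure liquid — omitted from Qₚ.)
Qₚ = P(DE₂)·P(X)³ / (P(M)·P(D₂)³) = (11.7)·(2.56)³ / ((2.23)·(0.0272)³) = 4.37e6
ΔG = RT ln(Qₚ/Kₚ) = (8.314 J mol⁻¹ K⁻¹)(310 K) × ln(4.37e6/3.20e5)
   = (2.577 kJ/mol)(2.614) = 6.74 kJ/mol
ΔG > 0, so the forward reaction is non-spontaneous (proceeds in reverse).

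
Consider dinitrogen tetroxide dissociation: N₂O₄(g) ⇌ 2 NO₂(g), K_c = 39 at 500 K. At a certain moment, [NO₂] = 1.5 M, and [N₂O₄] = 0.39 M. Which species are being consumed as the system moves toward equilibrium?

N₂O₄ (reactants)

Q_c = [NO₂]² / [N₂O₄] = (1.5)² / (0.39) = 5.8
Q_c = 5.8 < K_c = 39: net forward reaction.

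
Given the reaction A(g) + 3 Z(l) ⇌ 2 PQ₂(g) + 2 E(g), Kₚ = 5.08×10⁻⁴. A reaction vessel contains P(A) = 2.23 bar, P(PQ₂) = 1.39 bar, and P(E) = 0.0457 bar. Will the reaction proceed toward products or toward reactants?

reverse (toward reactants)

(Z is a pure liquid — omitted from Qₚ.)
Qₚ = P(PQ₂)²·P(E)² / P(A) = (1.39)²·(0.0457)² / (2.23) = 0.00181
Qₚ = 0.00181 > Kₚ = 5.08×10⁻⁴, so the reverse reaction proceeds.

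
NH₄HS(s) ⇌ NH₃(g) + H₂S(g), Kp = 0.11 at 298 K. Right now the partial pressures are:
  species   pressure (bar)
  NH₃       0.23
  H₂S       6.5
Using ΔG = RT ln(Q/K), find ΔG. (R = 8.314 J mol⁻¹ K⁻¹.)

(NH₄HS is a pure solid — omitted from Qp.)
Qp = P(NH₃)·P(H₂S) = (0.23)·(6.5) = 1.49
ΔG = RT ln(Qp/Kp) = (8.314 J mol⁻¹ K⁻¹)(298 K) × ln(1.49/0.11)
   = (2.478 kJ/mol)(2.606) = 6.46 kJ/mol
ΔG > 0, so the forward reaction is non-spontaneous (proceeds in reverse).

ΔG = 6.46 kJ/mol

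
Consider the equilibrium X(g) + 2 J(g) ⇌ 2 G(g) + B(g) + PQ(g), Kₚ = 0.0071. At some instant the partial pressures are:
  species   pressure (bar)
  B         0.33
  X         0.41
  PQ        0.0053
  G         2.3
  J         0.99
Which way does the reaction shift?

Qₚ = P(G)²·P(B)·P(PQ) / (P(X)·P(J)²) = (2.3)²·(0.33)·(0.0053) / ((0.41)·(0.99)²) = 0.023
Qₚ = 0.023 > Kₚ = 0.0071, so the reverse reaction proceeds.

toward reactants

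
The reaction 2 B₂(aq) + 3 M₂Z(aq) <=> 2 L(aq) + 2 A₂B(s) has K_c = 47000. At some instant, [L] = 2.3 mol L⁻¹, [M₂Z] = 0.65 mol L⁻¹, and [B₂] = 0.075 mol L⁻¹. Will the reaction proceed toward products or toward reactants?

forward (toward products)

(A₂B is a pure solid — omitted from Q_c.)
Q_c = [L]² / ([B₂]²·[M₂Z]³) = (2.3)² / ((0.075)²·(0.65)³) = 3400
Q_c = 3400 < K_c = 47000, so the forward reaction proceeds.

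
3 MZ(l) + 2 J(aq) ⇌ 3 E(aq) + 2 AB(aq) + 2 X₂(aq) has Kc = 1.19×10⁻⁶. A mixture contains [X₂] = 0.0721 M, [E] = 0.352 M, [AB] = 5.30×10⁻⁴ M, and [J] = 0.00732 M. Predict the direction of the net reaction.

at equilibrium

(MZ is a pure liquid — omitted from Qc.)
Qc = [E]³·[AB]²·[X₂]² / [J]² = (0.352)³·(5.30×10⁻⁴)²·(0.0721)² / (0.00732)² = 1.19×10⁻⁶
Qc = 1.19×10⁻⁶ = Kc, so the system is already at equilibrium.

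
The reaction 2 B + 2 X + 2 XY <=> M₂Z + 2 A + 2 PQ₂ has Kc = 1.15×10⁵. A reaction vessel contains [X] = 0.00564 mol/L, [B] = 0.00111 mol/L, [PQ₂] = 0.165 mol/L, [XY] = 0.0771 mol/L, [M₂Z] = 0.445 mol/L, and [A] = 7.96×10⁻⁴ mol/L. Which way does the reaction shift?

in the forward direction

Qc = [M₂Z]·[A]²·[PQ₂]² / ([B]²·[X]²·[XY]²) = (0.445)·(7.96×10⁻⁴)²·(0.165)² / ((0.00111)²·(0.00564)²·(0.0771)²) = 32900
Qc = 32900 < Kc = 1.15×10⁵, so the forward reaction proceeds.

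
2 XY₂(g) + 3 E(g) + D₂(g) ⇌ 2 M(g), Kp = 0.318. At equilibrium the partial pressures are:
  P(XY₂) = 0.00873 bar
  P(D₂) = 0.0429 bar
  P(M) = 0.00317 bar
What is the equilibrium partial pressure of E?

P(E) = 2.13 bar

At equilibrium, Kp = P(M)² / (P(XY₂)²·P(E)³·P(D₂)) = 0.318.
(0.00317)² / ((0.00873)²·(P(E))³·(0.0429)) = 0.318
P(E)³ = 9.67 ⇒ P(E) = 2.13 bar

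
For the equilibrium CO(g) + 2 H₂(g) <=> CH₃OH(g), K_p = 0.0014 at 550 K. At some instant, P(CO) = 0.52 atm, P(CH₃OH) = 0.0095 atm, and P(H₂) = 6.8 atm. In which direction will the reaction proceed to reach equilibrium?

forward (toward products)

Q_p = P(CH₃OH) / (P(CO)·P(H₂)²) = (0.0095) / ((0.52)·(6.8)²) = 4.0e-4
Q_p = 4.0e-4 < K_p = 0.0014, so the forward reaction proceeds.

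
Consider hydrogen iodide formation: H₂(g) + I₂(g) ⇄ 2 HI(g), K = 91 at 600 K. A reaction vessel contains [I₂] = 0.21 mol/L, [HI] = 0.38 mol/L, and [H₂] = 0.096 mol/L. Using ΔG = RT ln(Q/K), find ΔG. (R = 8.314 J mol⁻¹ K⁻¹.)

Q = [HI]² / ([H₂]·[I₂]) = (0.38)² / ((0.096)·(0.21)) = 7.16
ΔG = RT ln(Q/K) = (8.314 J mol⁻¹ K⁻¹)(600 K) × ln(7.16/91)
   = (4.988 kJ/mol)(-2.542) = -12.7 kJ/mol
ΔG < 0, so the forward reaction is spontaneous (proceeds forward).

ΔG = -12.7 kJ/mol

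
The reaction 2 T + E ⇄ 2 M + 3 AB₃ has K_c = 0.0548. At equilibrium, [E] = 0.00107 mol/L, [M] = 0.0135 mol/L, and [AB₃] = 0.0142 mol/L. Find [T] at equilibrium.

[T] = 0.00298 mol/L

At equilibrium, K_c = [M]²·[AB₃]³ / ([T]²·[E]) = 0.0548.
(0.0135)²·(0.0142)³ / (([T])²·(0.00107)) = 0.0548
[T]² = 8.90×10⁻⁶ ⇒ [T] = 0.00298 mol/L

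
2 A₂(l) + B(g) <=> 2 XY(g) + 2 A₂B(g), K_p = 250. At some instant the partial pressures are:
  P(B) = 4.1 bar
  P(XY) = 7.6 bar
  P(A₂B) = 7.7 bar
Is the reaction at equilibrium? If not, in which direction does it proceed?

(A₂ is a pure liquid — omitted from Q_p.)
Q_p = P(XY)²·P(A₂B)² / P(B) = (7.6)²·(7.7)² / (4.1) = 840
Q_p = 840 > K_p = 250, so the reverse reaction proceeds.

in the reverse direction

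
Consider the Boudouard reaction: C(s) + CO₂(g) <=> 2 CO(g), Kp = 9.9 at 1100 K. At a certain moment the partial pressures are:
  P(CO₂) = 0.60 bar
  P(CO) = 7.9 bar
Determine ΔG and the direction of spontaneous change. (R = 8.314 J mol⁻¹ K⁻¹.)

ΔG = 21.5 kJ/mol; the forward reaction is non-spontaneous

(C is a pure solid — omitted from Qp.)
Qp = P(CO)² / P(CO₂) = (7.9)² / (0.60) = 104
ΔG = RT ln(Qp/Kp) = (8.314 J mol⁻¹ K⁻¹)(1100 K) × ln(104/9.9)
   = (9.145 kJ/mol)(2.352) = 21.5 kJ/mol
ΔG > 0, so the forward reaction is non-spontaneous (proceeds in reverse).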